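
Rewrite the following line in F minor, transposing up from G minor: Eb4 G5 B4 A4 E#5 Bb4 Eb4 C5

G minor to F minor up is a minor seventh, so every note moves up by that interval.
Eb4 gives Db5
G5 gives F6
B4 gives A5
A4 gives G5
E#5 gives D#6
Bb4 gives Ab5
Eb4 gives Db5
C5 gives Bb5

Db5 F6 A5 G5 D#6 Ab5 Db5 Bb5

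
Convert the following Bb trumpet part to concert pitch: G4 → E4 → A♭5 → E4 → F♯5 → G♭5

The Bb trumpet sounds a major second below written, so transpose each written note down a major second.
G4 -> F4
E4 -> D4
Ab5 -> Gb5
E4 -> D4
F#5 -> E5
Gb5 -> Fb5

F4 D4 Gb5 D4 E5 Fb5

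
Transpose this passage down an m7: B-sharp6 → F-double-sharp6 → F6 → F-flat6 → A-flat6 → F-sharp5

C##6 G##5 G5 Gb5 Bb5 G#4

B#6 gives C##6
F##6 gives G##5
F6 gives G5
Fb6 gives Gb5
Ab6 gives Bb5
F#5 gives G#4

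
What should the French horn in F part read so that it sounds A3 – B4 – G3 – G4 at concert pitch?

The French horn in F sounds a perfect fifth below written, so the written part must be a perfect fifth above concert — transpose each note up.
A3 becomes E4
B4 becomes F#5
G3 becomes D4
G4 becomes D5

E4 F#5 D4 D5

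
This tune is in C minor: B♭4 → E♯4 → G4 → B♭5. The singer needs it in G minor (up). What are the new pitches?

C minor to G minor up is a perfect fifth, so every note moves up by that interval.
Bb4 becomes F5
E#4 becomes B#4
G4 becomes D5
Bb5 becomes F6

F5 B#4 D5 F6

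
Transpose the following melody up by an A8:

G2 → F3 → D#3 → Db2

G2 -> G#3
F3 -> F#4
D#3 -> D##4
Db2 -> D3

G#3 F#4 D##4 D3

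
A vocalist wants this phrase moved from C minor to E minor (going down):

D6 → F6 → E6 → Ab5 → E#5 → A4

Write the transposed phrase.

C minor to E minor down is a minor sixth, so every note moves down by that interval.
D6 gives F#5
F6 gives A5
E6 gives G#5
Ab5 gives C5
E#5 gives G##4
A4 gives C#4

F#5 A5 G#5 C5 G##4 C#4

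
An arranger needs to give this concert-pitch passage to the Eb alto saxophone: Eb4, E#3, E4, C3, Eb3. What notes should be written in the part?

C5 C##4 C#5 A3 C4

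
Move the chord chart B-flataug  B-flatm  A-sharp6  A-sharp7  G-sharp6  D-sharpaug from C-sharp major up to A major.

C-sharp major up to A major is a minor sixth; each chord root moves by that interval while the quality stays the same.
B-flataug: root B-flat up a minor sixth → Gb, giving Gbaug.
B-flatm: root B-flat up a minor sixth → Gb, giving Gbm.
A-sharp6: root A-sharp up a minor sixth → F#, giving F#6.
A-sharp7: root A-sharp up a minor sixth → F#, giving F#7.
G-sharp6: root G-sharp up a minor sixth → E, giving E6.
D-sharpaug: root D-sharp up a minor sixth → B, giving Baug.

Gbaug Gbm F#6 F#7 E6 Baug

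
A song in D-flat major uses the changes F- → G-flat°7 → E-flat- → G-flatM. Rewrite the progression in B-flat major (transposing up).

D-flat major up to B-flat major is a major sixth; each chord root moves by that interval while the quality stays the same.
F-: root F up a major sixth → D, giving D-.
G-flat°7: root G-flat up a major sixth → Eb, giving Eb°7.
E-flat-: root E-flat up a major sixth → C, giving C-.
G-flatM: root G-flat up a major sixth → Eb, giving EbM.

D- Eb°7 C- EbM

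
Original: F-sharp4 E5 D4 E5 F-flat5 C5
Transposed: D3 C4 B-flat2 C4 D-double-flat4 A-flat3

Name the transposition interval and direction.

From F#4 to D3 is 10 letter names — a tenth of some quality.
D3 to F#4 is 16 semitones, which makes it a major tenth; the second version is lower, so the direction is down.
Checking another pair — C5 → Ab3 — gives the same interval.

down a major tenth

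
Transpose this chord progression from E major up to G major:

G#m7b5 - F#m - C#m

Bm7b5 Am Em

E major up to G major is a minor third; each chord root moves by that interval while the quality stays the same.
G#m7b5: root G# up a minor third → B, giving Bm7b5.
F#m: root F# up a minor third → A, giving Am.
C#m: root C# up a minor third → E, giving Em.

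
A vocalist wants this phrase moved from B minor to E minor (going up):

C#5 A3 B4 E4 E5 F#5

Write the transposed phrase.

B minor to E minor up is a perfect fourth, so every note moves up by that interval.
C#5 to F#5
A3 to D4
B4 to E5
E4 to A4
E5 to A5
F#5 to B5

F#5 D4 E5 A4 A5 B5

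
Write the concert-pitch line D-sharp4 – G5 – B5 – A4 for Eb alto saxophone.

Written C4 sounds as Eb3 on the Eb alto saxophone, so concert pitches are written a major sixth up.
D#4 -> B#4
G5 -> E6
B5 -> G#6
A4 -> F#5

B#4 E6 G#6 F#5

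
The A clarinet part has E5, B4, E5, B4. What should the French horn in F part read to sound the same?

G#5 D#5 G#5 D#5

First find concert pitch: the A clarinet sounds a minor third below written, so E5 B4 E5 B4 sounds C#5 G#4 C#5 G#4.
Then write for French horn in F: it sounds a perfect fifth below written, so the part must be a perfect fifth above concert.
C#5 → G#5
G#4 → D#5
C#5 → G#5
G#4 → D#5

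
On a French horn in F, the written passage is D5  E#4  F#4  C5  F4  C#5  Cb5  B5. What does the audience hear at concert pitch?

Written C4 on the French horn in F sounds as F3, a perfect fifth lower; apply that shift to every note.
D5 to G4
E#4 to A#3
F#4 to B3
C5 to F4
F4 to Bb3
C#5 to F#4
Cb5 to Fb4
B5 to E5

G4 A#3 B3 F4 Bb3 F#4 Fb4 E5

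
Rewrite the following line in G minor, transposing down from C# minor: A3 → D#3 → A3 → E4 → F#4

Eb3 A2 Eb3 Bb3 C4

From C# down to G is an augmented fourth; apply that to each pitch.
A3 -> Eb3
D#3 -> A2
A3 -> Eb3
E4 -> Bb3
F#4 -> C4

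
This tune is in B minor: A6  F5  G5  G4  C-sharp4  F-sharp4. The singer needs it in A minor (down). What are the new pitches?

From B down to A is a major second; apply that to each pitch.
A6 -> G6
F5 -> Eb5
G5 -> F5
G4 -> F4
C#4 -> B3
F#4 -> E4

G6 Eb5 F5 F4 B3 E4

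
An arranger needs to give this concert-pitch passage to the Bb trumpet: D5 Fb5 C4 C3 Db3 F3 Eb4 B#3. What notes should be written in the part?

E5 Gb5 D4 D3 Eb3 G3 F4 C##4

Written C4 sounds as Bb3 on the Bb trumpet, so concert pitches are written a major second up.
D5 to E5
Fb5 to Gb5
C4 to D4
C3 to D3
Db3 to Eb3
F3 to G3
Eb4 to F4
B#3 to C##4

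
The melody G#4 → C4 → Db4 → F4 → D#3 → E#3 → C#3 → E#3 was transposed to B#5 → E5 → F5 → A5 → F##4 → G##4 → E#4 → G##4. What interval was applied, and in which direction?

up a major tenth

Take the first pair: G#4 → B#5. G to B spans 10 letter names, so the interval is some kind of tenth.
G#4 to B#5 is 16 semitones, which makes it a major tenth; the second version is higher, so the direction is up.
Checking another pair — E#3 → G##4 — gives the same interval.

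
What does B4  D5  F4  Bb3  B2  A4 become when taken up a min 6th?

G5 Bb5 Db5 Gb4 G3 F5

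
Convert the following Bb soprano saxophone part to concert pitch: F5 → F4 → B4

Eb5 Eb4 A4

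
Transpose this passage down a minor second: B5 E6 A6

A#5 D#6 G#6

B5 becomes A#5
E6 becomes D#6
A6 becomes G#6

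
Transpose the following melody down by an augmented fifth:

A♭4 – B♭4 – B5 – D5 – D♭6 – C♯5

Dbb4 Ebb4 Eb5 Gb4 Gbb5 F4

Ab4 down an augmented fifth is Dbb4.
Bb4: a fifth down reaches E, and 8 semitones makes it Ebb4.
An augmented fifth down from B5 gives Eb5.
D5 down an augmented fifth is Gb4.
Db6 down an augmented fifth is Gbb5.
An augmented fifth down from C#5 gives F4.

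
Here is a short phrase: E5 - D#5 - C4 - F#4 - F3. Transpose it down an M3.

C5 B4 Ab3 D4 Db3

E5 to C5
D#5 to B4
C4 to Ab3
F#4 to D4
F3 to Db3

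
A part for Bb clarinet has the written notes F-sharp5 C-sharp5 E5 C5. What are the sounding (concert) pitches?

E5 B4 D5 Bb4

The Bb clarinet sounds a major second below written, so transpose each written note down a major second.
F#5 gives E5
C#5 gives B4
E5 gives D5
C5 gives Bb4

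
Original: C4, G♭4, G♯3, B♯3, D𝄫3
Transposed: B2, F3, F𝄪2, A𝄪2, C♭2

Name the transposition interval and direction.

down a minor ninth

From C4 to B2 is 9 letter names — a ninth of some quality.
B2 to C4 is 13 semitones, which makes it a minor ninth; the second version is lower, so the direction is down.
Checking another pair — Dbb3 → Cb2 — gives the same interval.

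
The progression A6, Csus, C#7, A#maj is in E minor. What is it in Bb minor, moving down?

E minor down to Bb minor is an augmented fourth; each chord root moves by that interval while the quality stays the same.
A6: root A down an augmented fourth → Eb, giving Eb6.
Csus: root C down an augmented fourth → Gb, giving Gbsus.
C#7: root C# down an augmented fourth → G, giving G7.
A#maj: root A# down an augmented fourth → E, giving Emaj.

Eb6 Gbsus G7 Emaj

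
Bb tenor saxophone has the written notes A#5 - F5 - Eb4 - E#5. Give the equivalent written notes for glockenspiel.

G#2 Eb2 Db1 D#2

First find concert pitch: the Bb tenor saxophone sounds a major ninth below written, so A#5 F5 Eb4 E#5 sounds G#4 Eb4 Db3 D#4.
Then write for glockenspiel: it sounds a perfect fifteenth above written, so the part must be a perfect fifteenth below concert.
G#4 → G#2
Eb4 → Eb2
Db3 → Db1
D#4 → D#2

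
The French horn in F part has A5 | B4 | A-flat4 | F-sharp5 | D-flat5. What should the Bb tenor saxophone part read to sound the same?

First find concert pitch: the French horn in F sounds a perfect fifth below written, so A5 B4 A-flat4 F-sharp5 D-flat5 sounds D5 E4 Db4 B4 Gb4.
Then write for Bb tenor saxophone: it sounds a major ninth below written, so the part must be a major ninth above concert.
D5 → E6
E4 → F#5
Db4 → Eb5
B4 → C#6
Gb4 → Ab5

E6 F#5 Eb5 C#6 Ab5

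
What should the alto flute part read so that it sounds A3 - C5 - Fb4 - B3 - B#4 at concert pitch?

D4 F5 Bbb4 E4 E#5

Written C4 sounds as G3 on the alto flute, so concert pitches are written a perfect fourth up.
A3 -> D4
C5 -> F5
Fb4 -> Bbb4
B3 -> E4
B#4 -> E#5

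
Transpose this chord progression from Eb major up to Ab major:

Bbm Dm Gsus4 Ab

Ebm Gm Csus4 Db

Eb major up to Ab major is a perfect fourth; each chord root moves by that interval while the quality stays the same.
Bbm: root Bb up a perfect fourth → Eb, giving Ebm.
Dm: root D up a perfect fourth → G, giving Gm.
Gsus4: root G up a perfect fourth → C, giving Csus4.
Ab: root Ab up a perfect fourth → Db, giving Db.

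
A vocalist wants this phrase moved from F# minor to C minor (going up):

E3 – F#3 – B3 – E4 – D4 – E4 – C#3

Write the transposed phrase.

F# minor to C minor up is a diminished fifth, so every note moves up by that interval.
E3 gives Bb3
F#3 gives C4
B3 gives F4
E4 gives Bb4
D4 gives Ab4
E4 gives Bb4
C#3 gives G3

Bb3 C4 F4 Bb4 Ab4 Bb4 G3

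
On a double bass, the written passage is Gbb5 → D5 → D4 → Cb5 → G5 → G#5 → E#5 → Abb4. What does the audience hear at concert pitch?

Gbb4 D4 D3 Cb4 G4 G#4 E#4 Abb3

The double bass sounds a perfect octave below written, so transpose each written note down a perfect octave.
Gbb5 gives Gbb4
D5 gives D4
D4 gives D3
Cb5 gives Cb4
G5 gives G4
G#5 gives G#4
E#5 gives E#4
Abb4 gives Abb3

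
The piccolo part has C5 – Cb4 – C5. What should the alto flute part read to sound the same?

F6 Fb5 F6

First find concert pitch: the piccolo sounds a perfect octave above written, so C5 Cb4 C5 sounds C6 Cb5 C6.
Then write for alto flute: it sounds a perfect fourth below written, so the part must be a perfect fourth above concert.
C6 → F6
Cb5 → Fb5
C6 → F6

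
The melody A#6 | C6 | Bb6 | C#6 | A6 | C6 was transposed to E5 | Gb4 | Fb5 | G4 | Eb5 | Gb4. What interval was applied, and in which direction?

From A#6 to E5 is 11 letter names — an eleventh of some quality.
E5 to A#6 is 18 semitones, which makes it an augmented eleventh; the second version is lower, so the direction is down.
Checking another pair — C6 → Gb4 — gives the same interval.

down an augmented eleventh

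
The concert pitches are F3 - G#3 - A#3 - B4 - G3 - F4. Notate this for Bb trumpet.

The Bb trumpet sounds a major second below written, so the written part must be a major second above concert — transpose each note up.
F3 -> G3
G#3 -> A#3
A#3 -> B#3
B4 -> C#5
G3 -> A3
F4 -> G4

G3 A#3 B#3 C#5 A3 G4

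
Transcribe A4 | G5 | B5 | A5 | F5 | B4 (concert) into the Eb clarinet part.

F#4 E5 G#5 F#5 D5 G#4

Written C4 sounds as Eb4 on the Eb clarinet, so concert pitches are written a minor third down.
A4 to F#4
G5 to E5
B5 to G#5
A5 to F#5
F5 to D5
B4 to G#4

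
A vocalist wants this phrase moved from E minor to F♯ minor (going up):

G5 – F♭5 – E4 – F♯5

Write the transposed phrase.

E minor to F♯ minor up is a major second, so every note moves up by that interval.
G5 gives A5
Fb5 gives Gb5
E4 gives F#4
F#5 gives G#5

A5 Gb5 F#4 G#5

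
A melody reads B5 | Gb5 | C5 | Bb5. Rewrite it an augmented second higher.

C##6 A5 D#5 C#6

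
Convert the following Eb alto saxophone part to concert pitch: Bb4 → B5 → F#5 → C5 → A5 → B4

Db4 D5 A4 Eb4 C5 D4

The Eb alto saxophone sounds a major sixth below written, so transpose each written note down a major sixth.
Bb4 becomes Db4
B5 becomes D5
F#5 becomes A4
C5 becomes Eb4
A5 becomes C5
B4 becomes D4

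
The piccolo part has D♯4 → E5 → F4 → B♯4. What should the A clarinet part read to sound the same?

F#5 G6 Ab5 D#6

First find concert pitch: the piccolo sounds a perfect octave above written, so D♯4 E5 F4 B♯4 sounds D#5 E6 F5 B#5.
Then write for A clarinet: it sounds a minor third below written, so the part must be a minor third above concert.
D#5 → F#5
E6 → G6
F5 → Ab5
B#5 → D#6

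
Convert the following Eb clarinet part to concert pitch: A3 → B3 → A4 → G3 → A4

C4 D4 C5 Bb3 C5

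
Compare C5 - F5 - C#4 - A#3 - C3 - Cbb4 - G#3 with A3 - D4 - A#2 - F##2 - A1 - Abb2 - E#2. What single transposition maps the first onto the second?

down a minor tenth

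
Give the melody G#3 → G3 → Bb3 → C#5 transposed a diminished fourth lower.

G#3 down a diminished fourth is D##3.
G3: a fourth down reaches D, and 4 semitones makes it D#3.
A diminished fourth down from Bb3 gives F#3.
C#5 down a diminished fourth is G##4.

D##3 D#3 F#3 G##4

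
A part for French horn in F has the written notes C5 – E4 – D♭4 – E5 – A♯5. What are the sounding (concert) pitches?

F4 A3 Gb3 A4 D#5

The French horn in F sounds a perfect fifth below written, so transpose each written note down a perfect fifth.
C5 -> F4
E4 -> A3
Db4 -> Gb3
E5 -> A4
A#5 -> D#5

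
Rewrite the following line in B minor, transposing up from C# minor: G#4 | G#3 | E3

F#5 F#4 D4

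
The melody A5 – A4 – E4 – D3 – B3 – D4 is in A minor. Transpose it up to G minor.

G6 G5 D5 C4 A4 C5

From A up to G is a minor seventh; apply that to each pitch.
A5 becomes G6
A4 becomes G5
E4 becomes D5
D3 becomes C4
B3 becomes A4
D4 becomes C5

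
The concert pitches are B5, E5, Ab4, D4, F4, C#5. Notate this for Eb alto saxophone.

G#6 C#6 F5 B4 D5 A#5

The Eb alto saxophone sounds a major sixth below written, so the written part must be a major sixth above concert — transpose each note up.
B5 gives G#6
E5 gives C#6
Ab4 gives F5
D4 gives B4
F4 gives D5
C#5 gives A#5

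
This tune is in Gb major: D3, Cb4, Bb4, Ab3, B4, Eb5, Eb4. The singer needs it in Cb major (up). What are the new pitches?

From Gb up to Cb is a perfect fourth; apply that to each pitch.
D3 → G3
Cb4 → Fb4
Bb4 → Eb5
Ab3 → Db4
B4 → E5
Eb5 → Ab5
Eb4 → Ab4

G3 Fb4 Eb5 Db4 E5 Ab5 Ab4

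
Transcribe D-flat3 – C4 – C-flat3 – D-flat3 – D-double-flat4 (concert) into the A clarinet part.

Fb3 Eb4 Ebb3 Fb3 Fbb4

The A clarinet sounds a minor third below written, so the written part must be a minor third above concert — transpose each note up.
Db3 to Fb3
C4 to Eb4
Cb3 to Ebb3
Db3 to Fb3
Dbb4 to Fbb4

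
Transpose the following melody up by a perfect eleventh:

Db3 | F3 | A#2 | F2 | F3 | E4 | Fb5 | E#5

Db3: an eleventh up reaches G, and 17 semitones makes it Gb4.
F3 up a perfect eleventh is Bb4.
A#2 up a perfect eleventh is D#4.
F2: an eleventh up reaches B, and 17 semitones makes it Bb3.
F3: an eleventh up reaches B, and 17 semitones makes it Bb4.
A perfect eleventh up from E4 gives A5.
Fb5: an eleventh up reaches B, and 17 semitones makes it Bbb6.
E#5: an eleventh up reaches A, and 17 semitones makes it A#6.

Gb4 Bb4 D#4 Bb3 Bb4 A5 Bbb6 A#6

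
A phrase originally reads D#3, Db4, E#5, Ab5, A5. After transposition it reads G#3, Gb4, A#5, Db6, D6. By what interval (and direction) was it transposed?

up a perfect fourth

Take the first pair: D#3 → G#3. D to G spans 4 letter names, so the interval is some kind of fourth.
D#3 to G#3 is 5 semitones, which makes it a perfect fourth; the second version is higher, so the direction is up.
Checking another pair — A5 → D6 — gives the same interval.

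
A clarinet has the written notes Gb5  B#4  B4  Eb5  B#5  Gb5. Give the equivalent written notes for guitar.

First find concert pitch: the A clarinet sounds a minor third below written, so Gb5 B#4 B4 Eb5 B#5 Gb5 sounds Eb5 G##4 G#4 C5 G##5 Eb5.
Then write for guitar: it sounds a perfect octave below written, so the part must be a perfect octave above concert.
Eb5 → Eb6
G##4 → G##5
G#4 → G#5
C5 → C6
G##5 → G##6
Eb5 → Eb6

Eb6 G##5 G#5 C6 G##6 Eb6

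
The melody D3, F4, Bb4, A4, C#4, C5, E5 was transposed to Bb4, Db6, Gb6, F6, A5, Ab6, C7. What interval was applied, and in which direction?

up a minor thirteenth

Take the first pair: D3 → Bb4. D to B spans 13 letter names, so the interval is some kind of thirteenth.
D3 to Bb4 is 20 semitones, which makes it a minor thirteenth; the second version is higher, so the direction is up.
Checking another pair — E5 → C7 — gives the same interval.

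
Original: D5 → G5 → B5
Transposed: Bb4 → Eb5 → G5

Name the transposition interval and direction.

down a major third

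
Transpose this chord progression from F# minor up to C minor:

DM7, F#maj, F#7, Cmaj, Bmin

AbM7 Cmaj C7 Gbmaj Fmin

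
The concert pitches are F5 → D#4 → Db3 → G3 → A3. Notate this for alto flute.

The alto flute sounds a perfect fourth below written, so the written part must be a perfect fourth above concert — transpose each note up.
F5 gives Bb5
D#4 gives G#4
Db3 gives Gb3
G3 gives C4
A3 gives D4

Bb5 G#4 Gb3 C4 D4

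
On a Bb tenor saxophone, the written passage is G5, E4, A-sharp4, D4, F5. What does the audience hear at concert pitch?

F4 D3 G#3 C3 Eb4

Written C4 on the Bb tenor saxophone sounds as Bb2, a major ninth lower; apply that shift to every note.
G5 to F4
E4 to D3
A#4 to G#3
D4 to C3
F5 to Eb4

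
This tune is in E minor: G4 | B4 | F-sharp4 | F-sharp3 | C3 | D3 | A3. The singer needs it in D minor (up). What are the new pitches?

F5 A5 E5 E4 Bb3 C4 G4

From E up to D is a minor seventh; apply that to each pitch.
G4 gives F5
B4 gives A5
F#4 gives E5
F#3 gives E4
C3 gives Bb3
D3 gives C4
A3 gives G4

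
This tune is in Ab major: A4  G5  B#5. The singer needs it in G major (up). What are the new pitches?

G#5 F#6 A##6

Ab major to G major up is a major seventh, so every note moves up by that interval.
A4 → G#5
G5 → F#6
B#5 → A##6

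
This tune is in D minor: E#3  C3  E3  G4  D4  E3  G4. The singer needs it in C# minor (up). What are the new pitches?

D##4 B3 D#4 F#5 C#5 D#4 F#5

D minor to C# minor up is a major seventh, so every note moves up by that interval.
E#3 to D##4
C3 to B3
E3 to D#4
G4 to F#5
D4 to C#5
E3 to D#4
G4 to F#5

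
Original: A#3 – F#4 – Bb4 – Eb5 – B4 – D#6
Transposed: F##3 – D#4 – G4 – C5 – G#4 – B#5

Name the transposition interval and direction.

down a minor third

Take the first pair: A#3 → F##3. A to F spans 3 letter names, so the interval is some kind of third.
F##3 to A#3 is 3 semitones, which makes it a minor third; the second version is lower, so the direction is down.
Checking another pair — D#6 → B#5 — gives the same interval.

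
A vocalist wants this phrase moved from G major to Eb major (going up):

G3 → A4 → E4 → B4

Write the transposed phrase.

From G up to Eb is a minor sixth; apply that to each pitch.
G3 -> Eb4
A4 -> F5
E4 -> C5
B4 -> G5

Eb4 F5 C5 G5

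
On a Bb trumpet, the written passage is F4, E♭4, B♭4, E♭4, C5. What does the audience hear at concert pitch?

Eb4 Db4 Ab4 Db4 Bb4

The Bb trumpet sounds a major second below written, so transpose each written note down a major second.
F4 to Eb4
Eb4 to Db4
Bb4 to Ab4
Eb4 to Db4
C5 to Bb4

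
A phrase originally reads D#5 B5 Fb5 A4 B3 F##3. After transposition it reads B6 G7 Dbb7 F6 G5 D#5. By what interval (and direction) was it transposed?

up a minor thirteenth

Take the first pair: D#5 → B6. D to B spans 13 letter names, so the interval is some kind of thirteenth.
D#5 to B6 is 20 semitones, which makes it a minor thirteenth; the second version is higher, so the direction is up.
Checking another pair — F##3 → D#5 — gives the same interval.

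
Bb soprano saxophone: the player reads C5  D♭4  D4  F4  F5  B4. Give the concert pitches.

The Bb soprano saxophone sounds a major second below written, so transpose each written note down a major second.
C5 to Bb4
Db4 to Cb4
D4 to C4
F4 to Eb4
F5 to Eb5
B4 to A4

Bb4 Cb4 C4 Eb4 Eb5 A4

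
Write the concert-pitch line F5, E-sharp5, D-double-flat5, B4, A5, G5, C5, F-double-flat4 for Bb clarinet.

The Bb clarinet sounds a major second below written, so the written part must be a major second above concert — transpose each note up.
F5 becomes G5
E#5 becomes F##5
Dbb5 becomes Ebb5
B4 becomes C#5
A5 becomes B5
G5 becomes A5
C5 becomes D5
Fbb4 becomes Gbb4

G5 F##5 Ebb5 C#5 B5 A5 D5 Gbb4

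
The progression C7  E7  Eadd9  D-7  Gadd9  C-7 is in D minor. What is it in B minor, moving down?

D minor down to B minor is a minor third; each chord root moves by that interval while the quality stays the same.
C7: root C down a minor third → A, giving A7.
E7: root E down a minor third → C#, giving C#7.
Eadd9: root E down a minor third → C#, giving C#add9.
D-7: root D down a minor third → B, giving B-7.
Gadd9: root G down a minor third → E, giving Eadd9.
C-7: root C down a minor third → A, giving A-7.

A7 C#7 C#add9 B-7 Eadd9 A-7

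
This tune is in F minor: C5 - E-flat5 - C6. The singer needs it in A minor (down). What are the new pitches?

F minor to A minor down is a minor sixth, so every note moves down by that interval.
C5 -> E4
Eb5 -> G4
C6 -> E5

E4 G4 E5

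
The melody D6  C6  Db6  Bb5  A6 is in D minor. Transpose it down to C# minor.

D minor to C# minor down is a minor second, so every note moves down by that interval.
D6 -> C#6
C6 -> B5
Db6 -> C6
Bb5 -> A5
A6 -> G#6

C#6 B5 C6 A5 G#6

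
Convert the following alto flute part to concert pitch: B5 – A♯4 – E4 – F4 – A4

F#5 E#4 B3 C4 E4

The alto flute sounds a perfect fourth below written, so transpose each written note down a perfect fourth.
B5 -> F#5
A#4 -> E#4
E4 -> B3
F4 -> C4
A4 -> E4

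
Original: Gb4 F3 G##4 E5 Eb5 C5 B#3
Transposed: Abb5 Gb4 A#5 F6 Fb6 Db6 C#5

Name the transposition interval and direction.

up a minor ninth

Take the first pair: Gb4 → Abb5. G to A spans 9 letter names, so the interval is some kind of ninth.
Gb4 to Abb5 is 13 semitones, which makes it a minor ninth; the second version is higher, so the direction is up.
Checking another pair — B#3 → C#5 — gives the same interval.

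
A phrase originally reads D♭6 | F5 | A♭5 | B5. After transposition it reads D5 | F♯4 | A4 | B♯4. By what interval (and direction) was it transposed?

down a diminished octave

Take the first pair: Db6 → D5. D to D spans 8 letter names, so the interval is some kind of octave.
D5 to Db6 is 11 semitones, which makes it a diminished octave; the second version is lower, so the direction is down.
Checking another pair — B5 → B#4 — gives the same interval.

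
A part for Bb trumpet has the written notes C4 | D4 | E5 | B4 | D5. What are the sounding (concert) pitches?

The Bb trumpet sounds a major second below written, so transpose each written note down a major second.
C4 to Bb3
D4 to C4
E5 to D5
B4 to A4
D5 to C5

Bb3 C4 D5 A4 C5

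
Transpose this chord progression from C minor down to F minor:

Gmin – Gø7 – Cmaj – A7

Cmin Cø7 Fmaj D7

C minor down to F minor is a perfect fifth; each chord root moves by that interval while the quality stays the same.
Gmin: root G down a perfect fifth → C, giving Cmin.
Gø7: root G down a perfect fifth → C, giving Cø7.
Cmaj: root C down a perfect fifth → F, giving Fmaj.
A7: root A down a perfect fifth → D, giving D7.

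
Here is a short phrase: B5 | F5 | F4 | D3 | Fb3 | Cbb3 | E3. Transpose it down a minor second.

A#5 E5 E4 C#3 Eb3 Bbb2 D#3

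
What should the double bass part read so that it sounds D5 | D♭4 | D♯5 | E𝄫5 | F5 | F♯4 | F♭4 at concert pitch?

The double bass sounds a perfect octave below written, so the written part must be a perfect octave above concert — transpose each note up.
D5 -> D6
Db4 -> Db5
D#5 -> D#6
Ebb5 -> Ebb6
F5 -> F6
F#4 -> F#5
Fb4 -> Fb5

D6 Db5 D#6 Ebb6 F6 F#5 Fb5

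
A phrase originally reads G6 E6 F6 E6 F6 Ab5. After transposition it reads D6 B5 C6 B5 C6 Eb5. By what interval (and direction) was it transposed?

From G6 to D6 is 4 letter names — a fourth of some quality.
D6 to G6 is 5 semitones, which makes it a perfect fourth; the second version is lower, so the direction is down.
Checking another pair — Ab5 → Eb5 — gives the same interval.

down a perfect fourth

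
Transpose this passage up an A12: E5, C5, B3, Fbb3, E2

E5: a twelfth up reaches B, and 20 semitones makes it B#6.
C5 up an augmented twelfth is G#6.
An augmented twelfth up from B3 gives F##5.
Fbb3: a twelfth up reaches C, and 20 semitones makes it Cb5.
E2 up an augmented twelfth is B#3.

B#6 G#6 F##5 Cb5 B#3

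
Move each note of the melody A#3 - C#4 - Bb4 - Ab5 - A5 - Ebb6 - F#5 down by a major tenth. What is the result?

F#2 A2 Gb3 Fb4 F4 Cbb5 D4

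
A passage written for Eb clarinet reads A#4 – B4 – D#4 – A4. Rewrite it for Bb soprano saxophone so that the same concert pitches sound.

D#5 E5 G#4 D5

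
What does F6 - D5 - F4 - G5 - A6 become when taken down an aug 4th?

F6 becomes Cb6
D5 becomes Ab4
F4 becomes Cb4
G5 becomes Db5
A6 becomes Eb6

Cb6 Ab4 Cb4 Db5 Eb6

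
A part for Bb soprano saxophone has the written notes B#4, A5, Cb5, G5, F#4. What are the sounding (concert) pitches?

A#4 G5 Bbb4 F5 E4

Written C4 on the Bb soprano saxophone sounds as Bb3, a major second lower; apply that shift to every note.
B#4 becomes A#4
A5 becomes G5
Cb5 becomes Bbb4
G5 becomes F5
F#4 becomes E4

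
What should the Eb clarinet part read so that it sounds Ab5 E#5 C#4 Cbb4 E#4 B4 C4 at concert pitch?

F5 C##5 A#3 Abb3 C##4 G#4 A3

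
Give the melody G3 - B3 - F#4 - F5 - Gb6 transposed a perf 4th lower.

G3 down a perfect fourth is D3.
B3: a fourth down reaches F, and 5 semitones makes it F#3.
F#4 down a perfect fourth is C#4.
A perfect fourth down from F5 gives C5.
Gb6 down a perfect fourth is Db6.

D3 F#3 C#4 C5 Db6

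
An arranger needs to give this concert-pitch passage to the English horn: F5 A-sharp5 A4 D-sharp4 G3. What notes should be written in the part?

The English horn sounds a perfect fifth below written, so the written part must be a perfect fifth above concert — transpose each note up.
F5 becomes C6
A#5 becomes E#6
A4 becomes E5
D#4 becomes A#4
G3 becomes D4

C6 E#6 E5 A#4 D4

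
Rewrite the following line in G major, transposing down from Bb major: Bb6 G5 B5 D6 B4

Bb major to G major down is a minor third, so every note moves down by that interval.
Bb6 gives G6
G5 gives E5
B5 gives G#5
D6 gives B5
B4 gives G#4

G6 E5 G#5 B5 G#4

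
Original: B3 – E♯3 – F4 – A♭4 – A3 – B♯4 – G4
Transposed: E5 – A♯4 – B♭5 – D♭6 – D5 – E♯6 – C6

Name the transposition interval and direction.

up a perfect eleventh

Take the first pair: B3 → E5. B to E spans 11 letter names, so the interval is some kind of eleventh.
B3 to E5 is 17 semitones, which makes it a perfect eleventh; the second version is higher, so the direction is up.
Checking another pair — G4 → C6 — gives the same interval.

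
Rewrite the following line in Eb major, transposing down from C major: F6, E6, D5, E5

From C down to Eb is a major sixth; apply that to each pitch.
F6 gives Ab5
E6 gives G5
D5 gives F4
E5 gives G4

Ab5 G5 F4 G4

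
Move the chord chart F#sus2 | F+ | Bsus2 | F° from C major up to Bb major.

Esus2 Eb+ Asus2 Eb°

C major up to Bb major is a minor seventh; each chord root moves by that interval while the quality stays the same.
F#sus2: root F# up a minor seventh → E, giving Esus2.
F+: root F up a minor seventh → Eb, giving Eb+.
Bsus2: root B up a minor seventh → A, giving Asus2.
F°: root F up a minor seventh → Eb, giving Eb°.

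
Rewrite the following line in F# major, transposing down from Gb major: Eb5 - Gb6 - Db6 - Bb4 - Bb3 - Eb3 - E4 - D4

D#5 F#6 C#6 A#4 A#3 D#3 D##4 C##4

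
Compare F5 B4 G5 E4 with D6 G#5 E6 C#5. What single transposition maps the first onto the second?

From F5 to D6 is 6 letter names — a sixth of some quality.
F5 to D6 is 9 semitones, which makes it a major sixth; the second version is higher, so the direction is up.
Checking another pair — E4 → C#5 — gives the same interval.

up a major sixth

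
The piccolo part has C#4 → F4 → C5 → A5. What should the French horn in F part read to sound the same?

First find concert pitch: the piccolo sounds a perfect octave above written, so C#4 F4 C5 A5 sounds C#5 F5 C6 A6.
Then write for French horn in F: it sounds a perfect fifth below written, so the part must be a perfect fifth above concert.
C#5 → G#5
F5 → C6
C6 → G6
A6 → E7

G#5 C6 G6 E7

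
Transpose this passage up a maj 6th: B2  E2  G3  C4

G#3 C#3 E4 A4

B2: a sixth up reaches G, and 9 semitones makes it G#3.
A major sixth up from E2 gives C#3.
A major sixth up from G3 gives E4.
A major sixth up from C4 gives A4.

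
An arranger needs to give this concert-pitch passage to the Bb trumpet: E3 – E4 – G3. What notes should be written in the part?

F#3 F#4 A3

Written C4 sounds as Bb3 on the Bb trumpet, so concert pitches are written a major second up.
E3 gives F#3
E4 gives F#4
G3 gives A3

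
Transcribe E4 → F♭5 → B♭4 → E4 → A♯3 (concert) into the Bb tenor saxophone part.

Written C4 sounds as Bb2 on the Bb tenor saxophone, so concert pitches are written a major ninth up.
E4 gives F#5
Fb5 gives Gb6
Bb4 gives C6
E4 gives F#5
A#3 gives B#4

F#5 Gb6 C6 F#5 B#4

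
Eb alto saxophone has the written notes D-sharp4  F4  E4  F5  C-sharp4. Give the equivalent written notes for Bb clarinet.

G#3 Bb3 A3 Bb4 F#3

First find concert pitch: the Eb alto saxophone sounds a major sixth below written, so D-sharp4 F4 E4 F5 C-sharp4 sounds F#3 Ab3 G3 Ab4 E3.
Then write for Bb clarinet: it sounds a major second below written, so the part must be a major second above concert.
F#3 → G#3
Ab3 → Bb3
G3 → A3
Ab4 → Bb4
E3 → F#3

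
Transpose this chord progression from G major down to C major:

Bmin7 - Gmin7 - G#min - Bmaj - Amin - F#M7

Emin7 Cmin7 C#min Emaj Dmin BM7

G major down to C major is a perfect fifth; each chord root moves by that interval while the quality stays the same.
Bmin7: root B down a perfect fifth → E, giving Emin7.
Gmin7: root G down a perfect fifth → C, giving Cmin7.
G#min: root G# down a perfect fifth → C#, giving C#min.
Bmaj: root B down a perfect fifth → E, giving Emaj.
Amin: root A down a perfect fifth → D, giving Dmin.
F#M7: root F# down a perfect fifth → B, giving BM7.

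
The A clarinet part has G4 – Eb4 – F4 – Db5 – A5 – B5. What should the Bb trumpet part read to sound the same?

F#4 D4 E4 C5 G#5 A#5

First find concert pitch: the A clarinet sounds a minor third below written, so G4 Eb4 F4 Db5 A5 B5 sounds E4 C4 D4 Bb4 F#5 G#5.
Then write for Bb trumpet: it sounds a major second below written, so the part must be a major second above concert.
E4 → F#4
C4 → D4
D4 → E4
Bb4 → C5
F#5 → G#5
G#5 → A#5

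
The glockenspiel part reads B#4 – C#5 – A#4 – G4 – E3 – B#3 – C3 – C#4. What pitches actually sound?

B#6 C#7 A#6 G6 E5 B#5 C5 C#6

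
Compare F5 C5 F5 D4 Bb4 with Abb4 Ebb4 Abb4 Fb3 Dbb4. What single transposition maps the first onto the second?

down an augmented sixth

From F5 to Abb4 is 6 letter names — a sixth of some quality.
Abb4 to F5 is 10 semitones, which makes it an augmented sixth; the second version is lower, so the direction is down.
Checking another pair — Bb4 → Dbb4 — gives the same interval.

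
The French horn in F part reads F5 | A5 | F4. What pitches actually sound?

Bb4 D5 Bb3

The French horn in F sounds a perfect fifth below written, so transpose each written note down a perfect fifth.
F5 gives Bb4
A5 gives D5
F4 gives Bb3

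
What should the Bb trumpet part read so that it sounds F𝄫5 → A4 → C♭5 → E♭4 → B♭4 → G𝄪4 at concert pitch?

Gbb5 B4 Db5 F4 C5 A##4

The Bb trumpet sounds a major second below written, so the written part must be a major second above concert — transpose each note up.
Fbb5 to Gbb5
A4 to B4
Cb5 to Db5
Eb4 to F4
Bb4 to C5
G##4 to A##4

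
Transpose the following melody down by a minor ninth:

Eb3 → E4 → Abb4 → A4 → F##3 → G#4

Eb3 to D2
E4 to D#3
Abb4 to Gb3
A4 to G#3
F##3 to E##2
G#4 to F##3

D2 D#3 Gb3 G#3 E##2 F##3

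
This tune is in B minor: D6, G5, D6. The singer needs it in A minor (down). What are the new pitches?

C6 F5 C6

B minor to A minor down is a major second, so every note moves down by that interval.
D6 to C6
G5 to F5
D6 to C6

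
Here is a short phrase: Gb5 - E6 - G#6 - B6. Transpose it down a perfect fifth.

Cb5 A5 C#6 E6

Gb5: a fifth down reaches C, and 7 semitones makes it Cb5.
E6 down a perfect fifth is A5.
G#6: a fifth down reaches C, and 7 semitones makes it C#6.
B6: a fifth down reaches E, and 7 semitones makes it E6.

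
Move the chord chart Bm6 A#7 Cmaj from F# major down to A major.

Dm6 C#7 Ebmaj

F# major down to A major is a major sixth; each chord root moves by that interval while the quality stays the same.
Bm6: root B down a major sixth → D, giving Dm6.
A#7: root A# down a major sixth → C#, giving C#7.
Cmaj: root C down a major sixth → Eb, giving Ebmaj.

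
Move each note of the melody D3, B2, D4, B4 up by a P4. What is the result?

G3 E3 G4 E5

D3 up a perfect fourth is G3.
A perfect fourth up from B2 gives E3.
D4 up a perfect fourth is G4.
A perfect fourth up from B4 gives E5.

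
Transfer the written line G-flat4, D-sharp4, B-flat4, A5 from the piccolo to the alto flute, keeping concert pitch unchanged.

Cb6 G#5 Eb6 D7

First find concert pitch: the piccolo sounds a perfect octave above written, so G-flat4 D-sharp4 B-flat4 A5 sounds Gb5 D#5 Bb5 A6.
Then write for alto flute: it sounds a perfect fourth below written, so the part must be a perfect fourth above concert.
Gb5 → Cb6
D#5 → G#5
Bb5 → Eb6
A6 → D7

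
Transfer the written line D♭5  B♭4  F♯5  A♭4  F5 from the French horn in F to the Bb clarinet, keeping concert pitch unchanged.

First find concert pitch: the French horn in F sounds a perfect fifth below written, so D♭5 B♭4 F♯5 A♭4 F5 sounds Gb4 Eb4 B4 Db4 Bb4.
Then write for Bb clarinet: it sounds a major second below written, so the part must be a major second above concert.
Gb4 → Ab4
Eb4 → F4
B4 → C#5
Db4 → Eb4
Bb4 → C5

Ab4 F4 C#5 Eb4 C5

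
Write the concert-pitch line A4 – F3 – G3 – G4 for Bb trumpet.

B4 G3 A3 A4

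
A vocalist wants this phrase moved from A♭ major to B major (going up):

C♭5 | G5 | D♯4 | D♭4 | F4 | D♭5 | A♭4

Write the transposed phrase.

D5 A#5 E##4 E4 G#4 E5 B4

From A♭ up to B is an augmented second; apply that to each pitch.
Cb5 to D5
G5 to A#5
D#4 to E##4
Db4 to E4
F4 to G#4
Db5 to E5
Ab4 to B4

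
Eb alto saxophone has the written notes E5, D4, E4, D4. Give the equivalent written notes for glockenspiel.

G2 F1 G1 F1

First find concert pitch: the Eb alto saxophone sounds a major sixth below written, so E5 D4 E4 D4 sounds G4 F3 G3 F3.
Then write for glockenspiel: it sounds a perfect fifteenth above written, so the part must be a perfect fifteenth below concert.
G4 → G2
F3 → F1
G3 → G1
F3 → F1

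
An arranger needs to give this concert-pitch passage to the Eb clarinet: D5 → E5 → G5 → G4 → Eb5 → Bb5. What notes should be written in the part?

The Eb clarinet sounds a minor third above written, so the written part must be a minor third below concert — transpose each note down.
D5 becomes B4
E5 becomes C#5
G5 becomes E5
G4 becomes E4
Eb5 becomes C5
Bb5 becomes G5

B4 C#5 E5 E4 C5 G5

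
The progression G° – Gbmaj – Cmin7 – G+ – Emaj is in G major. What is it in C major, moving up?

G major up to C major is a perfect fourth; each chord root moves by that interval while the quality stays the same.
G°: root G up a perfect fourth → C, giving C°.
Gbmaj: root Gb up a perfect fourth → Cb, giving Cbmaj.
Cmin7: root C up a perfect fourth → F, giving Fmin7.
G+: root G up a perfect fourth → C, giving C+.
Emaj: root E up a perfect fourth → A, giving Amaj.

C° Cbmaj Fmin7 C+ Amaj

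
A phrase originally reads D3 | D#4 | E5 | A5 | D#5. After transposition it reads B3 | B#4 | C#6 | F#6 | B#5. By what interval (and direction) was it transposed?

Take the first pair: D3 → B3. D to B spans 6 letter names, so the interval is some kind of sixth.
D3 to B3 is 9 semitones, which makes it a major sixth; the second version is higher, so the direction is up.
Checking another pair — D#5 → B#5 — gives the same interval.

up a major sixth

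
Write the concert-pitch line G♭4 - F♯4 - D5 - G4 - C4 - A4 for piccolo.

Written C4 sounds as C5 on the piccolo, so concert pitches are written a perfect octave down.
Gb4 -> Gb3
F#4 -> F#3
D5 -> D4
G4 -> G3
C4 -> C3
A4 -> A3

Gb3 F#3 D4 G3 C3 A3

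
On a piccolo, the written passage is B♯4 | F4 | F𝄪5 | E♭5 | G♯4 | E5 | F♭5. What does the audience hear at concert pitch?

B#5 F5 F##6 Eb6 G#5 E6 Fb6

The piccolo sounds a perfect octave above written, so transpose each written note up a perfect octave.
B#4 to B#5
F4 to F5
F##5 to F##6
Eb5 to Eb6
G#4 to G#5
E5 to E6
Fb5 to Fb6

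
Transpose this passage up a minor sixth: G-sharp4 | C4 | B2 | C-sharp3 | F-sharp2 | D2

G#4 becomes E5
C4 becomes Ab4
B2 becomes G3
C#3 becomes A3
F#2 becomes D3
D2 becomes Bb2

E5 Ab4 G3 A3 D3 Bb2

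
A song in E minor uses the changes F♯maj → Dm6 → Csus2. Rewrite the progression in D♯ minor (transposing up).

E minor up to D♯ minor is a major seventh; each chord root moves by that interval while the quality stays the same.
F♯maj: root F♯ up a major seventh → E#, giving E#maj.
Dm6: root D up a major seventh → C#, giving C#m6.
Csus2: root C up a major seventh → B, giving Bsus2.

E#maj C#m6 Bsus2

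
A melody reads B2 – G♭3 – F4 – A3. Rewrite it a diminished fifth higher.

F3 Dbb4 Cb5 Eb4

B2 up a diminished fifth is F3.
Gb3: a fifth up reaches D, and 6 semitones makes it Dbb4.
F4 up a diminished fifth is Cb5.
A3 up a diminished fifth is Eb4.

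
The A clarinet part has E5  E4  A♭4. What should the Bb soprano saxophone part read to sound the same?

D#5 D#4 G4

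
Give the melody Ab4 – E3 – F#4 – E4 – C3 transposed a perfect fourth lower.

Eb4 B2 C#4 B3 G2

Ab4 becomes Eb4
E3 becomes B2
F#4 becomes C#4
E4 becomes B3
C3 becomes G2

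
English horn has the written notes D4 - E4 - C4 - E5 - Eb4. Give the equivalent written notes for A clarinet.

Bb3 C4 Ab3 C5 Cb4

First find concert pitch: the English horn sounds a perfect fifth below written, so D4 E4 C4 E5 Eb4 sounds G3 A3 F3 A4 Ab3.
Then write for A clarinet: it sounds a minor third below written, so the part must be a minor third above concert.
G3 → Bb3
A3 → C4
F3 → Ab3
A4 → C5
Ab3 → Cb4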